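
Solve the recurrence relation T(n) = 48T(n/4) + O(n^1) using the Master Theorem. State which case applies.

Master Theorem for T(n) = 48T(n/4) + O(n^1):

a = 48, b = 4, c = 1
log_b(a) = log_4(48) = 2.7925

Case 1: c = 1 < log_4(48) = 2.7925
T(n) = O(n^(log_4 48))

For T(n) = 48T(n/4) + O(n^1): log_4(48) = 2.7925. This is Case 1 of the Master Theorem (c < log_b(a), work dominated by leaves), giving O(n^(log_4 48)).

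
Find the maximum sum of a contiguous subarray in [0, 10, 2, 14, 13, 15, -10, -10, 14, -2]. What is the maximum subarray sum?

Using Kadane's algorithm on [0, 10, 2, 14, 13, 15, -10, -10, 14, -2]:

Scanning through the array:
Position 1 (value 10): max_ending_here = 10, max_so_far = 10
Position 2 (value 2): max_ending_here = 12, max_so_far = 12
Position 3 (value 14): max_ending_here = 26, max_so_far = 26
Position 4 (value 13): max_ending_here = 39, max_so_far = 39
Position 5 (value 15): max_ending_here = 54, max_so_far = 54
Position 6 (value -10): max_ending_here = 44, max_so_far = 54
Position 7 (value -10): max_ending_here = 34, max_so_far = 54
Position 8 (value 14): max_ending_here = 48, max_so_far = 54
Position 9 (value -2): max_ending_here = 46, max_so_far = 54

Maximum subarray: [0, 10, 2, 14, 13, 15]
Maximum sum: 54

The maximum subarray is [0, 10, 2, 14, 13, 15] with sum 54. This subarray runs from index 0 to index 5.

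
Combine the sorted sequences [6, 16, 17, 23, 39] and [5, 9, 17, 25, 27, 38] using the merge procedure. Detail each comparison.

Merging process:

Compare 6 vs 5: take 5 from right. Merged: [5]
Compare 6 vs 9: take 6 from left. Merged: [5, 6]
Compare 16 vs 9: take 9 from right. Merged: [5, 6, 9]
Compare 16 vs 17: take 16 from left. Merged: [5, 6, 9, 16]
Compare 17 vs 17: take 17 from left. Merged: [5, 6, 9, 16, 17]
Compare 23 vs 17: take 17 from right. Merged: [5, 6, 9, 16, 17, 17]
Compare 23 vs 25: take 23 from left. Merged: [5, 6, 9, 16, 17, 17, 23]
Compare 39 vs 25: take 25 from right. Merged: [5, 6, 9, 16, 17, 17, 23, 25]
Compare 39 vs 27: take 27 from right. Merged: [5, 6, 9, 16, 17, 17, 23, 25, 27]
Compare 39 vs 38: take 38 from right. Merged: [5, 6, 9, 16, 17, 17, 23, 25, 27, 38]
Append remaining from left: [39]. Merged: [5, 6, 9, 16, 17, 17, 23, 25, 27, 38, 39]

Final merged array: [5, 6, 9, 16, 17, 17, 23, 25, 27, 38, 39]
Total comparisons: 10

The merged array is [5, 6, 9, 16, 17, 17, 23, 25, 27, 38, 39], requiring 10 comparisons. The merge step runs in O(n) time where n is the total number of elements.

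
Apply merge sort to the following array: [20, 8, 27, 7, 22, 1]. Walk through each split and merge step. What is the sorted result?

Merge sort trace:

Split: [20, 8, 27, 7, 22, 1] -> [20, 8, 27] and [7, 22, 1]
  Split: [20, 8, 27] -> [20] and [8, 27]
    Split: [8, 27] -> [8] and [27]
    Merge: [8] + [27] -> [8, 27]
  Merge: [20] + [8, 27] -> [8, 20, 27]
  Split: [7, 22, 1] -> [7] and [22, 1]
    Split: [22, 1] -> [22] and [1]
    Merge: [22] + [1] -> [1, 22]
  Merge: [7] + [1, 22] -> [1, 7, 22]
Merge: [8, 20, 27] + [1, 7, 22] -> [1, 7, 8, 20, 22, 27]

Final sorted array: [1, 7, 8, 20, 22, 27]

The merge sort proceeds by recursively splitting the array and merging sorted halves.
After all merges, the sorted array is [1, 7, 8, 20, 22, 27].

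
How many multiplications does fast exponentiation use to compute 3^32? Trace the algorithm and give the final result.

Computing 3^32 by squaring (build up from 3^1; each line after the first costs one multiplication):

3^1 = 3
3^2 = (3^1)^2 = 3^2 = 9
3^4 = (3^2)^2 = 9^2 = 81
3^8 = (3^4)^2 = 81^2 = 6561
3^16 = (3^8)^2 = 6561^2 = 43046721
3^32 = (3^16)^2 = 43046721^2 = 1853020188851841

Result: 1853020188851841
Multiplications needed: 5 (5 lines after 3^1)

3^32 = 1853020188851841. Using exponentiation by squaring, this requires 5 multiplications. The key idea: if the exponent is even, square the half-power; if odd, multiply by the base once.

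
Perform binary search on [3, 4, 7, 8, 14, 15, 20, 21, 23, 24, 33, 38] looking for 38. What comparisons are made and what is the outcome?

Binary search for 38 in [3, 4, 7, 8, 14, 15, 20, 21, 23, 24, 33, 38]:

lo=0, hi=11, mid=5, arr[mid]=15 -> 15 < 38, search right half
lo=6, hi=11, mid=8, arr[mid]=23 -> 23 < 38, search right half
lo=9, hi=11, mid=10, arr[mid]=33 -> 33 < 38, search right half
lo=11, hi=11, mid=11, arr[mid]=38 -> Found target at index 11!

Binary search finds 38 at index 11 after 4 comparisons. The search repeatedly halves the search space by comparing with the middle element.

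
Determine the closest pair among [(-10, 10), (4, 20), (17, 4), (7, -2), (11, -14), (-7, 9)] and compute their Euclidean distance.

Computing all pairwise distances among 6 points:

d((-10, 10), (4, 20)) = 17.2047
d((-10, 10), (17, 4)) = 27.6586
d((-10, 10), (7, -2)) = 20.8087
d((-10, 10), (11, -14)) = 31.8904
d((-10, 10), (-7, 9)) = 3.1623 <-- minimum
d((4, 20), (17, 4)) = 20.6155
d((4, 20), (7, -2)) = 22.2036
d((4, 20), (11, -14)) = 34.7131
d((4, 20), (-7, 9)) = 15.5563
d((17, 4), (7, -2)) = 11.6619
d((17, 4), (11, -14)) = 18.9737
d((17, 4), (-7, 9)) = 24.5153
d((7, -2), (11, -14)) = 12.6491
d((7, -2), (-7, 9)) = 17.8045
d((11, -14), (-7, 9)) = 29.2062

Closest pair: (-10, 10) and (-7, 9) with distance 3.1623

The closest pair is (-10, 10) and (-7, 9) with Euclidean distance 3.1623. For 6 points, brute-force pairwise comparison is shown above. For large n, the divide-and-conquer algorithm (sort by x, recurse on halves, check the dividing strip) achieves O(n log n).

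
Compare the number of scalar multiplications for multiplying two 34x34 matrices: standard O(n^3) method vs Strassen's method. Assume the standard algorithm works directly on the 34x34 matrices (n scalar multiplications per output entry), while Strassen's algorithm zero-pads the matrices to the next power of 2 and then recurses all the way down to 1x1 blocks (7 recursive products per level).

Matrix multiplication for 34x34 matrices:

Strassen's algorithm requires power-of-2 dimensions. Pad 34x34 to 64x64 (next power of 2).

Standard algorithm: 34^3 = 39304 multiplications
Strassen's algorithm: 7^(log2(64)) = 7^6 = 117649 multiplications
Difference: 39304 - 117649 = -78345 (Strassen uses MORE here due to padding overhead — for small or just-over-power-of-2 n, padding can outweigh the per-level savings)

Standard: 39304 multiplications (34^3). Strassen: 117649 multiplications (7^6, after padding to 64x64). Strassen reduces 8 recursive multiplications to 7 at each level.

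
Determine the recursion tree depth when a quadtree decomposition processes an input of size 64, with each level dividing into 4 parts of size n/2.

For divide and conquer with division factor 2:

Problem sizes at each level:
Level 0: 64
Level 1: 32
Level 2: 16
Level 3: 8
Level 4: 4
Level 5: 2
Level 6: 1

The root is level 0 and the size-1 base case is level 6 (the tree spans levels 0 through 6, i.e. 7 levels counting the root), so the depth is the number of divisions: log_2(64) = 6

The recursion tree depth is log_2(64) = 6. At each level, the problem size is divided by 2, so it takes 6 divisions to reduce to a base case of size 1. The algorithm makes 4 recursive calls at each level.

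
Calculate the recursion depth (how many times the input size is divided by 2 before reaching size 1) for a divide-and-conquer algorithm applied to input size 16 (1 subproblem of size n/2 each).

For divide and conquer with division factor 2:

Problem sizes at each level:
Level 0: 16
Level 1: 8
Level 2: 4
Level 3: 2
Level 4: 1

The root is level 0 and the size-1 base case is level 4 (the tree spans levels 0 through 4, i.e. 5 levels counting the root), so the depth is the number of divisions: log_2(16) = 4

The recursion tree depth is log_2(16) = 4. At each level, the problem size is divided by 2, so it takes 4 divisions to reduce to a base case of size 1. The algorithm makes 1 recursive call at each level.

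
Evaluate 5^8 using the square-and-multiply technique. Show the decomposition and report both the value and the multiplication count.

Computing 5^8 by squaring (build up from 5^1; each line after the first costs one multiplication):

5^1 = 5
5^2 = (5^1)^2 = 5^2 = 25
5^4 = (5^2)^2 = 25^2 = 625
5^8 = (5^4)^2 = 625^2 = 390625

Result: 390625
Multiplications needed: 3 (3 lines after 5^1)

5^8 = 390625. Using exponentiation by squaring, this requires 3 multiplications. The key idea: if the exponent is even, square the half-power; if odd, multiply by the base once.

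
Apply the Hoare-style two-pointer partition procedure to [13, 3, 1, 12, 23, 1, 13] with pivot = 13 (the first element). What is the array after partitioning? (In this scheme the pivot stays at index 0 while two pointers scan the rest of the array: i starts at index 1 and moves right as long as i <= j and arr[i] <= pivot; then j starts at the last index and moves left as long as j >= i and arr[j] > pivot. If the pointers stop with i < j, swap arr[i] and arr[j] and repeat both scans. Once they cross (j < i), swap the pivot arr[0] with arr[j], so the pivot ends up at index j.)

Hoare-style two-pointer partition with pivot = 13:

Initial array: [13, 3, 1, 12, 23, 1, 13]

Pointers start at i = 1, j = 6.
i stops at index 4 (arr[4]=23 > 13), j stops at index 6 (arr[6]=13 <= 13): swap arr[4] and arr[6], array becomes [13, 3, 1, 12, 13, 1, 23]
i ends at 6, j ends at 5: the pointers have crossed (j < i), so scanning stops.

Swap pivot arr[0] with arr[5] to place pivot at position 5: [1, 3, 1, 12, 13, 13, 23]
Pivot position: 5

After partitioning with pivot 13, the array becomes [1, 3, 1, 12, 13, 13, 23]. The pivot is placed at index 5. All elements to the left of the pivot are <= 13, and all elements to the right are > 13.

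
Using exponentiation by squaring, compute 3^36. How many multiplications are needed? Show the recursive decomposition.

Computing 3^36 by squaring (build up from 3^1; each line after the first costs one multiplication):

3^1 = 3
3^2 = (3^1)^2 = 3^2 = 9
3^4 = (3^2)^2 = 9^2 = 81
3^8 = (3^4)^2 = 81^2 = 6561
3^9 = 3 * 3^8 = 3 * 6561 = 19683
3^18 = (3^9)^2 = 19683^2 = 387420489
3^36 = (3^18)^2 = 387420489^2 = 150094635296999121

Result: 150094635296999121
Multiplications needed: 6 (6 lines after 3^1)

3^36 = 150094635296999121. Using exponentiation by squaring, this requires 6 multiplications. The key idea: if the exponent is even, square the half-power; if odd, multiply by the base once.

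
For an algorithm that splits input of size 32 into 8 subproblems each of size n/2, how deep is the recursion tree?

For divide and conquer with division factor 2:

Problem sizes at each level:
Level 0: 32
Level 1: 16
Level 2: 8
Level 3: 4
Level 4: 2
Level 5: 1

The root is level 0 and the size-1 base case is level 5 (the tree spans levels 0 through 5, i.e. 6 levels counting the root), so the depth is the number of divisions: log_2(32) = 5

The recursion tree depth is log_2(32) = 5. At each level, the problem size is divided by 2, so it takes 5 divisions to reduce to a base case of size 1. The algorithm makes 8 recursive calls at each level.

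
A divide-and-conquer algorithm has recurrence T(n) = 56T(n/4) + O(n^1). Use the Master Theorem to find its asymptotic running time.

Master Theorem for T(n) = 56T(n/4) + O(n^1):

a = 56, b = 4, c = 1
log_b(a) = log_4(56) = 2.9037

Case 1: c = 1 < log_4(56) = 2.9037
T(n) = O(n^(log_4 56))

For T(n) = 56T(n/4) + O(n^1): log_4(56) = 2.9037. This is Case 1 of the Master Theorem (c < log_b(a), work dominated by leaves), giving O(n^(log_4 56)).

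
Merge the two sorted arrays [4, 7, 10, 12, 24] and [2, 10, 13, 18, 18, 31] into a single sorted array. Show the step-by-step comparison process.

Merging process:

Compare 4 vs 2: take 2 from right. Merged: [2]
Compare 4 vs 10: take 4 from left. Merged: [2, 4]
Compare 7 vs 10: take 7 from left. Merged: [2, 4, 7]
Compare 10 vs 10: take 10 from left. Merged: [2, 4, 7, 10]
Compare 12 vs 10: take 10 from right. Merged: [2, 4, 7, 10, 10]
Compare 12 vs 13: take 12 from left. Merged: [2, 4, 7, 10, 10, 12]
Compare 24 vs 13: take 13 from right. Merged: [2, 4, 7, 10, 10, 12, 13]
Compare 24 vs 18: take 18 from right. Merged: [2, 4, 7, 10, 10, 12, 13, 18]
Compare 24 vs 18: take 18 from right. Merged: [2, 4, 7, 10, 10, 12, 13, 18, 18]
Compare 24 vs 31: take 24 from left. Merged: [2, 4, 7, 10, 10, 12, 13, 18, 18, 24]
Append remaining from right: [31]. Merged: [2, 4, 7, 10, 10, 12, 13, 18, 18, 24, 31]

Final merged array: [2, 4, 7, 10, 10, 12, 13, 18, 18, 24, 31]
Total comparisons: 10

The merged array is [2, 4, 7, 10, 10, 12, 13, 18, 18, 24, 31], requiring 10 comparisons. The merge step runs in O(n) time where n is the total number of elements.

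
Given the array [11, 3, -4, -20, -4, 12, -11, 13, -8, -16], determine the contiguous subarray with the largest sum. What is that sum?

Using Kadane's algorithm on [11, 3, -4, -20, -4, 12, -11, 13, -8, -16]:

Scanning through the array:
Position 1 (value 3): max_ending_here = 14, max_so_far = 14
Position 2 (value -4): max_ending_here = 10, max_so_far = 14
Position 3 (value -20): max_ending_here = -10, max_so_far = 14
Position 4 (value -4): max_ending_here = -4, max_so_far = 14
Position 5 (value 12): max_ending_here = 12, max_so_far = 14
Position 6 (value -11): max_ending_here = 1, max_so_far = 14
Position 7 (value 13): max_ending_here = 14, max_so_far = 14
Position 8 (value -8): max_ending_here = 6, max_so_far = 14
Position 9 (value -16): max_ending_here = -10, max_so_far = 14

Maximum subarray: [11, 3]
Maximum sum: 14

The maximum subarray is [11, 3] with sum 14. This subarray runs from index 0 to index 1.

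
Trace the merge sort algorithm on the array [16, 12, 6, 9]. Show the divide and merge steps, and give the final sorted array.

Merge sort trace:

Split: [16, 12, 6, 9] -> [16, 12] and [6, 9]
  Split: [16, 12] -> [16] and [12]
  Merge: [16] + [12] -> [12, 16]
  Split: [6, 9] -> [6] and [9]
  Merge: [6] + [9] -> [6, 9]
Merge: [12, 16] + [6, 9] -> [6, 9, 12, 16]

Final sorted array: [6, 9, 12, 16]

The merge sort proceeds by recursively splitting the array and merging sorted halves.
After all merges, the sorted array is [6, 9, 12, 16].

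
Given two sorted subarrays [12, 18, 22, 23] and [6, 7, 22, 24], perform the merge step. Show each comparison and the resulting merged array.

Merging process:

Compare 12 vs 6: take 6 from right. Merged: [6]
Compare 12 vs 7: take 7 from right. Merged: [6, 7]
Compare 12 vs 22: take 12 from left. Merged: [6, 7, 12]
Compare 18 vs 22: take 18 from left. Merged: [6, 7, 12, 18]
Compare 22 vs 22: take 22 from left. Merged: [6, 7, 12, 18, 22]
Compare 23 vs 22: take 22 from right. Merged: [6, 7, 12, 18, 22, 22]
Compare 23 vs 24: take 23 from left. Merged: [6, 7, 12, 18, 22, 22, 23]
Append remaining from right: [24]. Merged: [6, 7, 12, 18, 22, 22, 23, 24]

Final merged array: [6, 7, 12, 18, 22, 22, 23, 24]
Total comparisons: 7

The merged array is [6, 7, 12, 18, 22, 22, 23, 24], requiring 7 comparisons. The merge step runs in O(n) time where n is the total number of elements.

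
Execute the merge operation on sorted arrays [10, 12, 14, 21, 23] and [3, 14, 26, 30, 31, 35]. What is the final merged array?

Merging process:

Compare 10 vs 3: take 3 from right. Merged: [3]
Compare 10 vs 14: take 10 from left. Merged: [3, 10]
Compare 12 vs 14: take 12 from left. Merged: [3, 10, 12]
Compare 14 vs 14: take 14 from left. Merged: [3, 10, 12, 14]
Compare 21 vs 14: take 14 from right. Merged: [3, 10, 12, 14, 14]
Compare 21 vs 26: take 21 from left. Merged: [3, 10, 12, 14, 14, 21]
Compare 23 vs 26: take 23 from left. Merged: [3, 10, 12, 14, 14, 21, 23]
Append remaining from right: [26, 30, 31, 35]. Merged: [3, 10, 12, 14, 14, 21, 23, 26, 30, 31, 35]

Final merged array: [3, 10, 12, 14, 14, 21, 23, 26, 30, 31, 35]
Total comparisons: 7

The merged array is [3, 10, 12, 14, 14, 21, 23, 26, 30, 31, 35], requiring 7 comparisons. The merge step runs in O(n) time where n is the total number of elements.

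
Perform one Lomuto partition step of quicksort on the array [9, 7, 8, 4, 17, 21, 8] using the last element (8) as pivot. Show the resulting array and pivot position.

Lomuto partition with pivot = 8:

Initial array: [9, 7, 8, 4, 17, 21, 8]

arr[0]=9 > 8: no swap
arr[1]=7 <= 8: swap with position 0, array becomes [7, 9, 8, 4, 17, 21, 8]
arr[2]=8 <= 8: swap with position 1, array becomes [7, 8, 9, 4, 17, 21, 8]
arr[3]=4 <= 8: swap with position 2, array becomes [7, 8, 4, 9, 17, 21, 8]
arr[4]=17 > 8: no swap
arr[5]=21 > 8: no swap

Place pivot at position 3: [7, 8, 4, 8, 17, 21, 9]
Pivot position: 3

After partitioning with pivot 8, the array becomes [7, 8, 4, 8, 17, 21, 9]. The pivot is placed at index 3. All elements to the left of the pivot are <= 8, and all elements to the right are > 8.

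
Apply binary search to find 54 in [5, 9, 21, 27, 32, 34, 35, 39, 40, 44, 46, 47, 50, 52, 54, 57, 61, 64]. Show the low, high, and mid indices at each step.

Binary search for 54 in [5, 9, 21, 27, 32, 34, 35, 39, 40, 44, 46, 47, 50, 52, 54, 57, 61, 64]:

lo=0, hi=17, mid=8, arr[mid]=40 -> 40 < 54, search right half
lo=9, hi=17, mid=13, arr[mid]=52 -> 52 < 54, search right half
lo=14, hi=17, mid=15, arr[mid]=57 -> 57 > 54, search left half
lo=14, hi=14, mid=14, arr[mid]=54 -> Found target at index 14!

Binary search finds 54 at index 14 after 4 comparisons. The search repeatedly halves the search space by comparing with the middle element.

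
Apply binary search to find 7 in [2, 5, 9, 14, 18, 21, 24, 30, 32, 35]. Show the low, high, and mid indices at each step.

Binary search for 7 in [2, 5, 9, 14, 18, 21, 24, 30, 32, 35]:

lo=0, hi=9, mid=4, arr[mid]=18 -> 18 > 7, search left half
lo=0, hi=3, mid=1, arr[mid]=5 -> 5 < 7, search right half
lo=2, hi=3, mid=2, arr[mid]=9 -> 9 > 7, search left half
lo=2 > hi=1, target 7 not found

Binary search determines that 7 is not in the array after 3 comparisons. The search space was exhausted without finding the target.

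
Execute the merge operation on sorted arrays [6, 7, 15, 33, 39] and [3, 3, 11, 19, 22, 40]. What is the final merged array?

Merging process:

Compare 6 vs 3: take 3 from right. Merged: [3]
Compare 6 vs 3: take 3 from right. Merged: [3, 3]
Compare 6 vs 11: take 6 from left. Merged: [3, 3, 6]
Compare 7 vs 11: take 7 from left. Merged: [3, 3, 6, 7]
Compare 15 vs 11: take 11 from right. Merged: [3, 3, 6, 7, 11]
Compare 15 vs 19: take 15 from left. Merged: [3, 3, 6, 7, 11, 15]
Compare 33 vs 19: take 19 from right. Merged: [3, 3, 6, 7, 11, 15, 19]
Compare 33 vs 22: take 22 from right. Merged: [3, 3, 6, 7, 11, 15, 19, 22]
Compare 33 vs 40: take 33 from left. Merged: [3, 3, 6, 7, 11, 15, 19, 22, 33]
Compare 39 vs 40: take 39 from left. Merged: [3, 3, 6, 7, 11, 15, 19, 22, 33, 39]
Append remaining from right: [40]. Merged: [3, 3, 6, 7, 11, 15, 19, 22, 33, 39, 40]

Final merged array: [3, 3, 6, 7, 11, 15, 19, 22, 33, 39, 40]
Total comparisons: 10

The merged array is [3, 3, 6, 7, 11, 15, 19, 22, 33, 39, 40], requiring 10 comparisons. The merge step runs in O(n) time where n is the total number of elements.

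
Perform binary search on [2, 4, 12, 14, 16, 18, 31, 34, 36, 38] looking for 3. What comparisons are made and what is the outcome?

Binary search for 3 in [2, 4, 12, 14, 16, 18, 31, 34, 36, 38]:

lo=0, hi=9, mid=4, arr[mid]=16 -> 16 > 3, search left half
lo=0, hi=3, mid=1, arr[mid]=4 -> 4 > 3, search left half
lo=0, hi=0, mid=0, arr[mid]=2 -> 2 < 3, search right half
lo=1 > hi=0, target 3 not found

Binary search determines that 3 is not in the array after 3 comparisons. The search space was exhausted without finding the target.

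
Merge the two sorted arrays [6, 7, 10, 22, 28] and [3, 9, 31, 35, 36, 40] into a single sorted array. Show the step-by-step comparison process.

Merging process:

Compare 6 vs 3: take 3 from right. Merged: [3]
Compare 6 vs 9: take 6 from left. Merged: [3, 6]
Compare 7 vs 9: take 7 from left. Merged: [3, 6, 7]
Compare 10 vs 9: take 9 from right. Merged: [3, 6, 7, 9]
Compare 10 vs 31: take 10 from left. Merged: [3, 6, 7, 9, 10]
Compare 22 vs 31: take 22 from left. Merged: [3, 6, 7, 9, 10, 22]
Compare 28 vs 31: take 28 from left. Merged: [3, 6, 7, 9, 10, 22, 28]
Append remaining from right: [31, 35, 36, 40]. Merged: [3, 6, 7, 9, 10, 22, 28, 31, 35, 36, 40]

Final merged array: [3, 6, 7, 9, 10, 22, 28, 31, 35, 36, 40]
Total comparisons: 7

The merged array is [3, 6, 7, 9, 10, 22, 28, 31, 35, 36, 40], requiring 7 comparisons. The merge step runs in O(n) time where n is the total number of elements.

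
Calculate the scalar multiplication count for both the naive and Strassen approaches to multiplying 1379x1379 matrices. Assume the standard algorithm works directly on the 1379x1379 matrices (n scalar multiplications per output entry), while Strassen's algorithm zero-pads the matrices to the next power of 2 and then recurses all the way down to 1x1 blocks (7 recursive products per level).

Matrix multiplication for 1379x1379 matrices:

Strassen's algorithm requires power-of-2 dimensions. Pad 1379x1379 to 2048x2048 (next power of 2).

Standard algorithm: 1379^3 = 2622362939 multiplications
Strassen's algorithm: 7^(log2(2048)) = 7^11 = 1977326743 multiplications
Savings: 2622362939 - 1977326743 = 645036196 multiplications

Standard: 2622362939 multiplications (1379^3). Strassen: 1977326743 multiplications (7^11, after padding to 2048x2048). Strassen reduces 8 recursive multiplications to 7 at each level.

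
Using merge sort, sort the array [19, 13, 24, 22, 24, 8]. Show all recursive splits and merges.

Merge sort trace:

Split: [19, 13, 24, 22, 24, 8] -> [19, 13, 24] and [22, 24, 8]
  Split: [19, 13, 24] -> [19] and [13, 24]
    Split: [13, 24] -> [13] and [24]
    Merge: [13] + [24] -> [13, 24]
  Merge: [19] + [13, 24] -> [13, 19, 24]
  Split: [22, 24, 8] -> [22] and [24, 8]
    Split: [24, 8] -> [24] and [8]
    Merge: [24] + [8] -> [8, 24]
  Merge: [22] + [8, 24] -> [8, 22, 24]
Merge: [13, 19, 24] + [8, 22, 24] -> [8, 13, 19, 22, 24, 24]

Final sorted array: [8, 13, 19, 22, 24, 24]

The merge sort proceeds by recursively splitting the array and merging sorted halves.
After all merges, the sorted array is [8, 13, 19, 22, 24, 24].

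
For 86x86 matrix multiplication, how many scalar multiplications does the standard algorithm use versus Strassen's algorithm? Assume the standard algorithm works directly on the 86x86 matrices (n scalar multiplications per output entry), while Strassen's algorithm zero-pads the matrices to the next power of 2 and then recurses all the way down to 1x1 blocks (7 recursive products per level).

Matrix multiplication for 86x86 matrices:

Strassen's algorithm requires power-of-2 dimensions. Pad 86x86 to 128x128 (next power of 2).

Standard algorithm: 86^3 = 636056 multiplications
Strassen's algorithm: 7^(log2(128)) = 7^7 = 823543 multiplications
Difference: 636056 - 823543 = -187487 (Strassen uses MORE here due to padding overhead — for small or just-over-power-of-2 n, padding can outweigh the per-level savings)

Standard: 636056 multiplications (86^3). Strassen: 823543 multiplications (7^7, after padding to 128x128). Strassen reduces 8 recursive multiplications to 7 at each level.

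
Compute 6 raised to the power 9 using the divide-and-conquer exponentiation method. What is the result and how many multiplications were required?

Computing 6^9 by squaring (build up from 6^1; each line after the first costs one multiplication):

6^1 = 6
6^2 = (6^1)^2 = 6^2 = 36
6^4 = (6^2)^2 = 36^2 = 1296
6^8 = (6^4)^2 = 1296^2 = 1679616
6^9 = 6 * 6^8 = 6 * 1679616 = 10077696

Result: 10077696
Multiplications needed: 4 (4 lines after 6^1)

6^9 = 10077696. Using exponentiation by squaring, this requires 4 multiplications. The key idea: if the exponent is even, square the half-power; if odd, multiply by the base once.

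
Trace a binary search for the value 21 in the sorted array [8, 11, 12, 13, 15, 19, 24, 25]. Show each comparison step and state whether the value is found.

Binary search for 21 in [8, 11, 12, 13, 15, 19, 24, 25]:

lo=0, hi=7, mid=3, arr[mid]=13 -> 13 < 21, search right half
lo=4, hi=7, mid=5, arr[mid]=19 -> 19 < 21, search right half
lo=6, hi=7, mid=6, arr[mid]=24 -> 24 > 21, search left half
lo=6 > hi=5, target 21 not found

Binary search determines that 21 is not in the array after 3 comparisons. The search space was exhausted without finding the target.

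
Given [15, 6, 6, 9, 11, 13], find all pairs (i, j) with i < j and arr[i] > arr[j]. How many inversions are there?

Finding inversions in [15, 6, 6, 9, 11, 13]:

(0, 1): arr[0]=15 > arr[1]=6
(0, 2): arr[0]=15 > arr[2]=6
(0, 3): arr[0]=15 > arr[3]=9
(0, 4): arr[0]=15 > arr[4]=11
(0, 5): arr[0]=15 > arr[5]=13

Total inversions: 5

The array has 5 inversion(s): (0,1), (0,2), (0,3), (0,4), (0,5). Each pair (i,j) satisfies i < j and arr[i] > arr[j].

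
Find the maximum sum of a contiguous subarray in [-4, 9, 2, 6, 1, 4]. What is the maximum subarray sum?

Using Kadane's algorithm on [-4, 9, 2, 6, 1, 4]:

Scanning through the array:
Position 1 (value 9): max_ending_here = 9, max_so_far = 9
Position 2 (value 2): max_ending_here = 11, max_so_far = 11
Position 3 (value 6): max_ending_here = 17, max_so_far = 17
Position 4 (value 1): max_ending_here = 18, max_so_far = 18
Position 5 (value 4): max_ending_here = 22, max_so_far = 22

Maximum subarray: [9, 2, 6, 1, 4]
Maximum sum: 22

The maximum subarray is [9, 2, 6, 1, 4] with sum 22. This subarray runs from index 1 to index 5.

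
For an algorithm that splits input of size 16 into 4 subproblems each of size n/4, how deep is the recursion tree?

For divide and conquer with division factor 4:

Problem sizes at each level:
Level 0: 16
Level 1: 4
Level 2: 1

The root is level 0 and the size-1 base case is level 2 (the tree spans levels 0 through 2, i.e. 3 levels counting the root), so the depth is the number of divisions: log_4(16) = 2

The recursion tree depth is log_4(16) = 2. At each level, the problem size is divided by 4, so it takes 2 divisions to reduce to a base case of size 1. The algorithm makes 4 recursive calls at each level.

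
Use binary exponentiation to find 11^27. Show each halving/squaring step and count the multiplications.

Computing 11^27 by squaring (build up from 11^1; each line after the first costs one multiplication):

11^1 = 11
11^2 = (11^1)^2 = 11^2 = 121
11^3 = 11 * 11^2 = 11 * 121 = 1331
11^6 = (11^3)^2 = 1331^2 = 1771561
11^12 = (11^6)^2 = 1771561^2 = 3138428376721
11^13 = 11 * 11^12 = 11 * 3138428376721 = 34522712143931
11^26 = (11^13)^2 = 34522712143931^2 = 1191817653772720942460132761
11^27 = 11 * 11^26 = 11 * 1191817653772720942460132761 = 13109994191499930367061460371

Result: 13109994191499930367061460371
Multiplications needed: 7 (7 lines after 11^1)

11^27 = 13109994191499930367061460371. Using exponentiation by squaring, this requires 7 multiplications. The key idea: if the exponent is even, square the half-power; if odd, multiply by the base once.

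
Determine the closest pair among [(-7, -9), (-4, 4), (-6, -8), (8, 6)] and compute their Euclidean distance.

Computing all pairwise distances among 4 points:

d((-7, -9), (-4, 4)) = 13.3417
d((-7, -9), (-6, -8)) = 1.4142 <-- minimum
d((-7, -9), (8, 6)) = 21.2132
d((-4, 4), (-6, -8)) = 12.1655
d((-4, 4), (8, 6)) = 12.1655
d((-6, -8), (8, 6)) = 19.799

Closest pair: (-7, -9) and (-6, -8) with distance 1.4142

The closest pair is (-7, -9) and (-6, -8) with Euclidean distance 1.4142. For 4 points, brute-force pairwise comparison is shown above. For large n, the divide-and-conquer algorithm (sort by x, recurse on halves, check the dividing strip) achieves O(n log n).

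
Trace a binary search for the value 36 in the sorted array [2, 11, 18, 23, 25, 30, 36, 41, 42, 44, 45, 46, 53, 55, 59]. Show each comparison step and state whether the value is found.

Binary search for 36 in [2, 11, 18, 23, 25, 30, 36, 41, 42, 44, 45, 46, 53, 55, 59]:

lo=0, hi=14, mid=7, arr[mid]=41 -> 41 > 36, search left half
lo=0, hi=6, mid=3, arr[mid]=23 -> 23 < 36, search right half
lo=4, hi=6, mid=5, arr[mid]=30 -> 30 < 36, search right half
lo=6, hi=6, mid=6, arr[mid]=36 -> Found target at index 6!

Binary search finds 36 at index 6 after 4 comparisons. The search repeatedly halves the search space by comparing with the middle element.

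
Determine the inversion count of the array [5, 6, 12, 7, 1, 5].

Finding inversions in [5, 6, 12, 7, 1, 5]:

(0, 4): arr[0]=5 > arr[4]=1
(1, 4): arr[1]=6 > arr[4]=1
(1, 5): arr[1]=6 > arr[5]=5
(2, 3): arr[2]=12 > arr[3]=7
(2, 4): arr[2]=12 > arr[4]=1
(2, 5): arr[2]=12 > arr[5]=5
(3, 4): arr[3]=7 > arr[4]=1
(3, 5): arr[3]=7 > arr[5]=5

Total inversions: 8

The array has 8 inversion(s): (0,4), (1,4), (1,5), (2,3), (2,4), (2,5), (3,4), (3,5). Each pair (i,j) satisfies i < j and arr[i] > arr[j].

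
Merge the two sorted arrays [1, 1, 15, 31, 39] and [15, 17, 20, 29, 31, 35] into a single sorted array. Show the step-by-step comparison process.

Merging process:

Compare 1 vs 15: take 1 from left. Merged: [1]
Compare 1 vs 15: take 1 from left. Merged: [1, 1]
Compare 15 vs 15: take 15 from left. Merged: [1, 1, 15]
Compare 31 vs 15: take 15 from right. Merged: [1, 1, 15, 15]
Compare 31 vs 17: take 17 from right. Merged: [1, 1, 15, 15, 17]
Compare 31 vs 20: take 20 from right. Merged: [1, 1, 15, 15, 17, 20]
Compare 31 vs 29: take 29 from right. Merged: [1, 1, 15, 15, 17, 20, 29]
Compare 31 vs 31: take 31 from left. Merged: [1, 1, 15, 15, 17, 20, 29, 31]
Compare 39 vs 31: take 31 from right. Merged: [1, 1, 15, 15, 17, 20, 29, 31, 31]
Compare 39 vs 35: take 35 from right. Merged: [1, 1, 15, 15, 17, 20, 29, 31, 31, 35]
Append remaining from left: [39]. Merged: [1, 1, 15, 15, 17, 20, 29, 31, 31, 35, 39]

Final merged array: [1, 1, 15, 15, 17, 20, 29, 31, 31, 35, 39]
Total comparisons: 10

The merged array is [1, 1, 15, 15, 17, 20, 29, 31, 31, 35, 39], requiring 10 comparisons. The merge step runs in O(n) time where n is the total number of elements.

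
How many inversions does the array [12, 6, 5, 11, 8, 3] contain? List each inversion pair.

Finding inversions in [12, 6, 5, 11, 8, 3]:

(0, 1): arr[0]=12 > arr[1]=6
(0, 2): arr[0]=12 > arr[2]=5
(0, 3): arr[0]=12 > arr[3]=11
(0, 4): arr[0]=12 > arr[4]=8
(0, 5): arr[0]=12 > arr[5]=3
(1, 2): arr[1]=6 > arr[2]=5
(1, 5): arr[1]=6 > arr[5]=3
(2, 5): arr[2]=5 > arr[5]=3
(3, 4): arr[3]=11 > arr[4]=8
(3, 5): arr[3]=11 > arr[5]=3
(4, 5): arr[4]=8 > arr[5]=3

Total inversions: 11

The array has 11 inversion(s): (0,1), (0,2), (0,3), (0,4), (0,5), (1,2), (1,5), (2,5), (3,4), (3,5), (4,5). Each pair (i,j) satisfies i < j and arr[i] > arr[j].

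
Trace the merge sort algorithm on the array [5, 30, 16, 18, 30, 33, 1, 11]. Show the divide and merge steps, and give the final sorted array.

Merge sort trace:

Split: [5, 30, 16, 18, 30, 33, 1, 11] -> [5, 30, 16, 18] and [30, 33, 1, 11]
  Split: [5, 30, 16, 18] -> [5, 30] and [16, 18]
    Split: [5, 30] -> [5] and [30]
    Merge: [5] + [30] -> [5, 30]
    Split: [16, 18] -> [16] and [18]
    Merge: [16] + [18] -> [16, 18]
  Merge: [5, 30] + [16, 18] -> [5, 16, 18, 30]
  Split: [30, 33, 1, 11] -> [30, 33] and [1, 11]
    Split: [30, 33] -> [30] and [33]
    Merge: [30] + [33] -> [30, 33]
    Split: [1, 11] -> [1] and [11]
    Merge: [1] + [11] -> [1, 11]
  Merge: [30, 33] + [1, 11] -> [1, 11, 30, 33]
Merge: [5, 16, 18, 30] + [1, 11, 30, 33] -> [1, 5, 11, 16, 18, 30, 30, 33]

Final sorted array: [1, 5, 11, 16, 18, 30, 30, 33]

The merge sort proceeds by recursively splitting the array and merging sorted halves.
After all merges, the sorted array is [1, 5, 11, 16, 18, 30, 30, 33].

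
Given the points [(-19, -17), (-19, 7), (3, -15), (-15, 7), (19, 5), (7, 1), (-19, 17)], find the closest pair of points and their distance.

Computing all pairwise distances among 7 points:

d((-19, -17), (-19, 7)) = 24.0
d((-19, -17), (3, -15)) = 22.0907
d((-19, -17), (-15, 7)) = 24.3311
d((-19, -17), (19, 5)) = 43.909
d((-19, -17), (7, 1)) = 31.6228
d((-19, -17), (-19, 17)) = 34.0
d((-19, 7), (3, -15)) = 31.1127
d((-19, 7), (-15, 7)) = 4.0 <-- minimum
d((-19, 7), (19, 5)) = 38.0526
d((-19, 7), (7, 1)) = 26.6833
d((-19, 7), (-19, 17)) = 10.0
d((3, -15), (-15, 7)) = 28.4253
d((3, -15), (19, 5)) = 25.6125
d((3, -15), (7, 1)) = 16.4924
d((3, -15), (-19, 17)) = 38.833
d((-15, 7), (19, 5)) = 34.0588
d((-15, 7), (7, 1)) = 22.8035
d((-15, 7), (-19, 17)) = 10.7703
d((19, 5), (7, 1)) = 12.6491
d((19, 5), (-19, 17)) = 39.8497
d((7, 1), (-19, 17)) = 30.5287

Closest pair: (-19, 7) and (-15, 7) with distance 4.0

The closest pair is (-19, 7) and (-15, 7) with Euclidean distance 4.0. For 7 points, brute-force pairwise comparison is shown above. For large n, the divide-and-conquer algorithm (sort by x, recurse on halves, check the dividing strip) achieves O(n log n).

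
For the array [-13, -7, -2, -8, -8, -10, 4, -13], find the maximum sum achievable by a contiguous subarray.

Using Kadane's algorithm on [-13, -7, -2, -8, -8, -10, 4, -13]:

Scanning through the array:
Position 1 (value -7): max_ending_here = -7, max_so_far = -7
Position 2 (value -2): max_ending_here = -2, max_so_far = -2
Position 3 (value -8): max_ending_here = -8, max_so_far = -2
Position 4 (value -8): max_ending_here = -8, max_so_far = -2
Position 5 (value -10): max_ending_here = -10, max_so_far = -2
Position 6 (value 4): max_ending_here = 4, max_so_far = 4
Position 7 (value -13): max_ending_here = -9, max_so_far = 4

Maximum subarray: [4]
Maximum sum: 4

The maximum subarray is [4] with sum 4. This subarray runs from index 6 to index 6.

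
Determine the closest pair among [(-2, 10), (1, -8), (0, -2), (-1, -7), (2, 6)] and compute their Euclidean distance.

Computing all pairwise distances among 5 points:

d((-2, 10), (1, -8)) = 18.2483
d((-2, 10), (0, -2)) = 12.1655
d((-2, 10), (-1, -7)) = 17.0294
d((-2, 10), (2, 6)) = 5.6569
d((1, -8), (0, -2)) = 6.0828
d((1, -8), (-1, -7)) = 2.2361 <-- minimum
d((1, -8), (2, 6)) = 14.0357
d((0, -2), (-1, -7)) = 5.099
d((0, -2), (2, 6)) = 8.2462
d((-1, -7), (2, 6)) = 13.3417

Closest pair: (1, -8) and (-1, -7) with distance 2.2361

The closest pair is (1, -8) and (-1, -7) with Euclidean distance 2.2361. For 5 points, brute-force pairwise comparison is shown above. For large n, the divide-and-conquer algorithm (sort by x, recurse on halves, check the dividing strip) achieves O(n log n).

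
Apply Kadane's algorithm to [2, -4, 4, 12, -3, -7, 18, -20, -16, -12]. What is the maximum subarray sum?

Using Kadane's algorithm on [2, -4, 4, 12, -3, -7, 18, -20, -16, -12]:

Scanning through the array:
Position 1 (value -4): max_ending_here = -2, max_so_far = 2
Position 2 (value 4): max_ending_here = 4, max_so_far = 4
Position 3 (value 12): max_ending_here = 16, max_so_far = 16
Position 4 (value -3): max_ending_here = 13, max_so_far = 16
Position 5 (value -7): max_ending_here = 6, max_so_far = 16
Position 6 (value 18): max_ending_here = 24, max_so_far = 24
Position 7 (value -20): max_ending_here = 4, max_so_far = 24
Position 8 (value -16): max_ending_here = -12, max_so_far = 24
Position 9 (value -12): max_ending_here = -12, max_so_far = 24

Maximum subarray: [4, 12, -3, -7, 18]
Maximum sum: 24

The maximum subarray is [4, 12, -3, -7, 18] with sum 24. This subarray runs from index 2 to index 6.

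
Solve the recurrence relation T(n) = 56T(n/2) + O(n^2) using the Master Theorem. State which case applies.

Master Theorem for T(n) = 56T(n/2) + O(n^2):

a = 56, b = 2, c = 2
log_b(a) = log_2(56) = 5.8074

Case 1: c = 2 < log_2(56) = 5.8074
T(n) = O(n^(log_2 56))

For T(n) = 56T(n/2) + O(n^2): log_2(56) = 5.8074. This is Case 1 of the Master Theorem (c < log_b(a), work dominated by leaves), giving O(n^(log_2 56)).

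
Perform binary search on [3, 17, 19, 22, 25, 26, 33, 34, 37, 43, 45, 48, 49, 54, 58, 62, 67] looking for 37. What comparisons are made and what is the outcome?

Binary search for 37 in [3, 17, 19, 22, 25, 26, 33, 34, 37, 43, 45, 48, 49, 54, 58, 62, 67]:

lo=0, hi=16, mid=8, arr[mid]=37 -> Found target at index 8!

Binary search finds 37 at index 8 after 1 comparisons. The search repeatedly halves the search space by comparing with the middle element.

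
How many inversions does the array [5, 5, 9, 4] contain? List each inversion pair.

Finding inversions in [5, 5, 9, 4]:

(0, 3): arr[0]=5 > arr[3]=4
(1, 3): arr[1]=5 > arr[3]=4
(2, 3): arr[2]=9 > arr[3]=4

Total inversions: 3

The array has 3 inversion(s): (0,3), (1,3), (2,3). Each pair (i,j) satisfies i < j and arr[i] > arr[j].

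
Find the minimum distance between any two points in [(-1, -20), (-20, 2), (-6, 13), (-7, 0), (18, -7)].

Computing all pairwise distances among 5 points:

d((-1, -20), (-20, 2)) = 29.0689
d((-1, -20), (-6, 13)) = 33.3766
d((-1, -20), (-7, 0)) = 20.8806
d((-1, -20), (18, -7)) = 23.0217
d((-20, 2), (-6, 13)) = 17.8045
d((-20, 2), (-7, 0)) = 13.1529
d((-20, 2), (18, -7)) = 39.0512
d((-6, 13), (-7, 0)) = 13.0384 <-- minimum
d((-6, 13), (18, -7)) = 31.241
d((-7, 0), (18, -7)) = 25.9615

Closest pair: (-6, 13) and (-7, 0) with distance 13.0384

The closest pair is (-6, 13) and (-7, 0) with Euclidean distance 13.0384. For 5 points, brute-force pairwise comparison is shown above. For large n, the divide-and-conquer algorithm (sort by x, recurse on halves, check the dividing strip) achieves O(n log n).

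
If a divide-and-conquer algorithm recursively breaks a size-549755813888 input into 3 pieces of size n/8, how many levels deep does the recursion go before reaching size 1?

For divide and conquer with division factor 8:

Problem sizes at each level:
Level 0: 549755813888
Level 1: 68719476736
Level 2: 8589934592
Level 3: 1073741824
Level 4: 134217728
Level 5: 16777216
Level 6: 2097152
Level 7: 262144
Level 8: 32768
Level 9: 4096
Level 10: 512
Level 11: 64
Level 12: 8
Level 13: 1

The root is level 0 and the size-1 base case is level 13 (the tree spans levels 0 through 13, i.e. 14 levels counting the root), so the depth is the number of divisions: log_8(549755813888) = 13

The recursion tree depth is log_8(549755813888) = 13. At each level, the problem size is divided by 8, so it takes 13 divisions to reduce to a base case of size 1. The algorithm makes 3 recursive calls at each level.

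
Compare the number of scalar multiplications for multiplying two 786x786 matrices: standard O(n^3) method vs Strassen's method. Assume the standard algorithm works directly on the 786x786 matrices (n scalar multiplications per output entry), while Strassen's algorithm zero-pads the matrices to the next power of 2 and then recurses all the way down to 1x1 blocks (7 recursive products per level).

Matrix multiplication for 786x786 matrices:

Strassen's algorithm requires power-of-2 dimensions. Pad 786x786 to 1024x1024 (next power of 2).

Standard algorithm: 786^3 = 485587656 multiplications
Strassen's algorithm: 7^(log2(1024)) = 7^10 = 282475249 multiplications
Savings: 485587656 - 282475249 = 203112407 multiplications

Standard: 485587656 multiplications (786^3). Strassen: 282475249 multiplications (7^10, after padding to 1024x1024). Strassen reduces 8 recursive multiplications to 7 at each level.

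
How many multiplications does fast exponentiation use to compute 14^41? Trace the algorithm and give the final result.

Computing 14^41 by squaring (build up from 14^1; each line after the first costs one multiplication):

14^1 = 14
14^2 = (14^1)^2 = 14^2 = 196
14^4 = (14^2)^2 = 196^2 = 38416
14^5 = 14 * 14^4 = 14 * 38416 = 537824
14^10 = (14^5)^2 = 537824^2 = 289254654976
14^20 = (14^10)^2 = 289254654976^2 = 83668255425284801560576
14^40 = (14^20)^2 = 83668255425284801560576^2 = 7000376965910699630056503868178506524997451776
14^41 = 14 * 14^40 = 14 * 7000376965910699630056503868178506524997451776 = 98005277522749794820791054154499091349964324864

Result: 98005277522749794820791054154499091349964324864
Multiplications needed: 7 (7 lines after 14^1)

14^41 = 98005277522749794820791054154499091349964324864. Using exponentiation by squaring, this requires 7 multiplications. The key idea: if the exponent is even, square the half-power; if odd, multiply by the base once.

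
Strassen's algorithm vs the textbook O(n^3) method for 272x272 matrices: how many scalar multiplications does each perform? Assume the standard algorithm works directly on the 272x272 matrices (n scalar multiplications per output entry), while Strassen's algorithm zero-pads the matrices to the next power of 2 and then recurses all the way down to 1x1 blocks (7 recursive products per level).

Matrix multiplication for 272x272 matrices:

Strassen's algorithm requires power-of-2 dimensions. Pad 272x272 to 512x512 (next power of 2).

Standard algorithm: 272^3 = 20123648 multiplications
Strassen's algorithm: 7^(log2(512)) = 7^9 = 40353607 multiplications
Difference: 20123648 - 40353607 = -20229959 (Strassen uses MORE here due to padding overhead — for small or just-over-power-of-2 n, padding can outweigh the per-level savings)

Standard: 20123648 multiplications (272^3). Strassen: 40353607 multiplications (7^9, after padding to 512x512). Strassen reduces 8 recursive multiplications to 7 at each level.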